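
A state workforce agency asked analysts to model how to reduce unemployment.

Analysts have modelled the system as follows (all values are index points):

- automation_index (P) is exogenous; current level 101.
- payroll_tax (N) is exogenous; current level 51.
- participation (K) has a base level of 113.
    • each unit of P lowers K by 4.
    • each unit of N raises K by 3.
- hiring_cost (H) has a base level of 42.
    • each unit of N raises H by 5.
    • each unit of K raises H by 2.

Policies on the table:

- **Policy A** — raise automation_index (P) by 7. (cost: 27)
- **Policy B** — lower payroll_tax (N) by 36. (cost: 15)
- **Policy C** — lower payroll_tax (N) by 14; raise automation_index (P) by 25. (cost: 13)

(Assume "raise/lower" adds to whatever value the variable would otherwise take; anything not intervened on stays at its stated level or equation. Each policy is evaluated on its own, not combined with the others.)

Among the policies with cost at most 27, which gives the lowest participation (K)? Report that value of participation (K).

-280

Policy A (P + 7):
  P = 101 + 7 = 108
  N = 51
  K = 113 − 4·108 + 3·51 = -166
Policy B (N − 36):
  P = 101
  N = 51 − 36 = 15
  K = 113 − 4·101 + 3·15 = -246
Policy C (N − 14, P + 25):
  P = 101 + 25 = 126
  N = 51 − 14 = 37
  K = 113 − 4·126 + 3·37 = -280
Comparing — Policy A: K=-166, Policy B: K=-246, Policy C: K=-280. Lowest is -280 (Policy C).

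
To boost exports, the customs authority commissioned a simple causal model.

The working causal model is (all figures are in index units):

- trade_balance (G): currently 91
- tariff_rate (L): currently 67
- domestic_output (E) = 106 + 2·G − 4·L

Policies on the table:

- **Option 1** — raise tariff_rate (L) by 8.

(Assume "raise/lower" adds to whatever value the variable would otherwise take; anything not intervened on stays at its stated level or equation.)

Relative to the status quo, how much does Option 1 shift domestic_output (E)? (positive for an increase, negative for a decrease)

-32

Baseline:
  G = 91
  L = 67
  E = 106 + 2·91 − 4·67 = 20
Option 1 (L + 8):
  G = 91
  L = 67 + 8 = 75
  E = 106 + 2·91 − 4·75 = -12
Change in E: -12 − 20 = -32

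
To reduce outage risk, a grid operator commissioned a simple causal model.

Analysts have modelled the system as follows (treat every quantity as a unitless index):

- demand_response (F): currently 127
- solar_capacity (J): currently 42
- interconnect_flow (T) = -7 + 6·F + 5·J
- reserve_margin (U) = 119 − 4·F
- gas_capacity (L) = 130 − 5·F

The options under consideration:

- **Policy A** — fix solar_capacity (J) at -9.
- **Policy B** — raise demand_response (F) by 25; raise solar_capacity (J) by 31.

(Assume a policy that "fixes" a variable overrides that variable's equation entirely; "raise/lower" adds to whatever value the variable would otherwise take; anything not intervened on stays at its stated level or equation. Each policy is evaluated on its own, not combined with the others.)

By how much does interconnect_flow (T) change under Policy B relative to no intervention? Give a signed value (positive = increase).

305

Baseline:
  F = 127
  J = 42
  T = -7 + 6·127 + 5·42 = 965
Policy B (F + 25, J + 31):
  F = 127 + 25 = 152
  J = 42 + 31 = 73
  T = -7 + 6·152 + 5·73 = 1270
Change in T: 1270 − 965 = 305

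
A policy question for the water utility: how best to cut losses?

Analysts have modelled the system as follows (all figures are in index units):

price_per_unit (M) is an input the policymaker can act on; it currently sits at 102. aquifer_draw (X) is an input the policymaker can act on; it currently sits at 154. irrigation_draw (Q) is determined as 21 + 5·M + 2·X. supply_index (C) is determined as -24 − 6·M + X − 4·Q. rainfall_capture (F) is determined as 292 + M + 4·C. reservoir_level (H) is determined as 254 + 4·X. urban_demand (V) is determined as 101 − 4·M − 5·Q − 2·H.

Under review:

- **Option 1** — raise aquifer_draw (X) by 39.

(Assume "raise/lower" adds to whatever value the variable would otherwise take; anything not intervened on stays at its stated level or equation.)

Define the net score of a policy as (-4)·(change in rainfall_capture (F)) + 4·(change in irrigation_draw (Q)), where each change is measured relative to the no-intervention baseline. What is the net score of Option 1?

Baseline:
  M = 102
  X = 154
  Q = 21 + 5·102 + 2·154 = 839
  C = -24 − 6·102 + 154 − 4·839 = -3838
  F = 292 + 102 + 4·(-3838) = -14958
Option 1 (X + 39):
  M = 102
  X = 154 + 39 = 193
  Q = 21 + 5·102 + 2·193 = 917
  C = -24 − 6·102 + 193 − 4·917 = -4111
  F = 292 + 102 + 4·(-4111) = -16050
ΔF = -16050 − (-14958) = -1092; ΔQ = 917 − 839 = 78
Score = (-4)·(-1092) + 4·78 = 4680

4680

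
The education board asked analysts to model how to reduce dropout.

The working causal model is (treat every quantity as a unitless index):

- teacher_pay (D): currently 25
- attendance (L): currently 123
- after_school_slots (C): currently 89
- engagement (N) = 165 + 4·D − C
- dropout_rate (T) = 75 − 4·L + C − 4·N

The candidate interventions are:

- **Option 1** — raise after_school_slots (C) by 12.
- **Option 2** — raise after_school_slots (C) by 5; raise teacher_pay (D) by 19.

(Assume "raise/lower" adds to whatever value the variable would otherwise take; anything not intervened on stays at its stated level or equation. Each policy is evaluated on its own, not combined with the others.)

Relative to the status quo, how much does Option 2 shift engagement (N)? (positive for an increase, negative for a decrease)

Baseline:
  D = 25
  C = 89
  N = 165 + 4·25 − 89 = 176
Option 2 (C + 5, D + 19):
  D = 25 + 19 = 44
  C = 89 + 5 = 94
  N = 165 + 4·44 − 94 = 247
Change in N: 247 − 176 = 71

71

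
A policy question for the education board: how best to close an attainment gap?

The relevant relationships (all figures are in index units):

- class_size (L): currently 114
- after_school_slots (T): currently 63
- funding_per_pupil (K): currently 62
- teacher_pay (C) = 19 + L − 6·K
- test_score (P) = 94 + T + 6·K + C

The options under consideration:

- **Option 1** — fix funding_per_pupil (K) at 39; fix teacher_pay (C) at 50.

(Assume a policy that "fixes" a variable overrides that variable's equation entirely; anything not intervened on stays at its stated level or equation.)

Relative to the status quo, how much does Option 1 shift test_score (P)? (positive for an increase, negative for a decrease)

151

Baseline:
  L = 114
  T = 63
  K = 62
  C = 19 + 114 − 6·62 = -239
  P = 94 + 63 + 6·62 + (-239) = 290
Option 1 (K := 39, C := 50):
  L = 114
  T = 63
  K = 39
  C = 50
  P = 94 + 63 + 6·39 + 50 = 441
Change in P: 441 − 290 = 151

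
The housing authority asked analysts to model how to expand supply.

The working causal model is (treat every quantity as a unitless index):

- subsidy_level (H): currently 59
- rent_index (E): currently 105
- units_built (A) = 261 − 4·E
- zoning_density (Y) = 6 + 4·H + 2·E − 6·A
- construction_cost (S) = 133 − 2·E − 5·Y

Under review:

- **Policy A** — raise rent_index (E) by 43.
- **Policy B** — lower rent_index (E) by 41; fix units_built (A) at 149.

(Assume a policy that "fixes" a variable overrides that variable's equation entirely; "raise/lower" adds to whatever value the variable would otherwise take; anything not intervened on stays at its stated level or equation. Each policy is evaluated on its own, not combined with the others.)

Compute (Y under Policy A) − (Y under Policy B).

Policy A (E + 43):
  H = 59
  E = 105 + 43 = 148
  A = 261 − 4·148 = -331
  Y = 6 + 4·59 + 2·148 − 6·(-331) = 2524
Policy B (E − 41, A := 149):
  H = 59
  E = 105 − 41 = 64
  A = 149
  Y = 6 + 4·59 + 2·64 − 6·149 = -524
Y: 2524 − (-524) = 3048

3048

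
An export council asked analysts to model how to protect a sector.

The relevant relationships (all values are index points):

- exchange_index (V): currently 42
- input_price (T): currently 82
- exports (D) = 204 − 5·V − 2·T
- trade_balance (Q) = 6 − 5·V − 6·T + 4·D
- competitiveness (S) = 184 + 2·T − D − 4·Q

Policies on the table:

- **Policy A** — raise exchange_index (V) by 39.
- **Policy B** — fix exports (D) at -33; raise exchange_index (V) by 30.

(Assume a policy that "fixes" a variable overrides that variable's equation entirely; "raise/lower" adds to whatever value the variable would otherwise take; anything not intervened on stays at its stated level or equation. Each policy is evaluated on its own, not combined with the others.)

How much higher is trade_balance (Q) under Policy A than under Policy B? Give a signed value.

Policy A (V + 39):
  V = 42 + 39 = 81
  T = 82
  D = 204 − 5·81 − 2·82 = -365
  Q = 6 − 5·81 − 6·82 + 4·(-365) = -2351
Policy B (D := -33, V + 30):
  V = 42 + 30 = 72
  T = 82
  D = -33
  Q = 6 − 5·72 − 6·82 + 4·(-33) = -978
Q: -2351 − (-978) = -1373

-1373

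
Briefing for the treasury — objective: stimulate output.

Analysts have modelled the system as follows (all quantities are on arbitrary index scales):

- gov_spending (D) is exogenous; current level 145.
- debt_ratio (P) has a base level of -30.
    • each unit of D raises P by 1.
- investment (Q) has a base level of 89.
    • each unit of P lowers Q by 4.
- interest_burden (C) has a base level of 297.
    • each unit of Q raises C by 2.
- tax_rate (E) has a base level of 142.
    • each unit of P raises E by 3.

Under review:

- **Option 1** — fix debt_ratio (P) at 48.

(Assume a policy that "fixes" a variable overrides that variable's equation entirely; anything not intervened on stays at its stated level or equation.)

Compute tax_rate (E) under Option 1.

Option 1 (P := 48):
  D = 145
  P = 48
  E = 142 + 3·48 = 286

286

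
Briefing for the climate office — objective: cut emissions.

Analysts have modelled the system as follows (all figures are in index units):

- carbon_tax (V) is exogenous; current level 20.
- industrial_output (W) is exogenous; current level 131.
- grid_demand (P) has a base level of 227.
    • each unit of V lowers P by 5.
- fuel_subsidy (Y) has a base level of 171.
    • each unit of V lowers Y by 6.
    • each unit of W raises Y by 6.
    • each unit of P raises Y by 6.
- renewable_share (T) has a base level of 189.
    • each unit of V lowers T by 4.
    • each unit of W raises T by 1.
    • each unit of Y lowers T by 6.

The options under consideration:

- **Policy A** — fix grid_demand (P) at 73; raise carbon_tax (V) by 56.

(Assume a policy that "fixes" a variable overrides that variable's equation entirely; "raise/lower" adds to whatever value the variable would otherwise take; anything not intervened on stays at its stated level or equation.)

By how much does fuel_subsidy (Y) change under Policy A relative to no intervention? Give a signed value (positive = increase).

-660

Baseline:
  V = 20
  W = 131
  P = 227 − 5·20 = 127
  Y = 171 − 6·20 + 6·131 + 6·127 = 1599
Policy A (P := 73, V + 56):
  V = 20 + 56 = 76
  W = 131
  P = 73
  Y = 171 − 6·76 + 6·131 + 6·73 = 939
Change in Y: 939 − 1599 = -660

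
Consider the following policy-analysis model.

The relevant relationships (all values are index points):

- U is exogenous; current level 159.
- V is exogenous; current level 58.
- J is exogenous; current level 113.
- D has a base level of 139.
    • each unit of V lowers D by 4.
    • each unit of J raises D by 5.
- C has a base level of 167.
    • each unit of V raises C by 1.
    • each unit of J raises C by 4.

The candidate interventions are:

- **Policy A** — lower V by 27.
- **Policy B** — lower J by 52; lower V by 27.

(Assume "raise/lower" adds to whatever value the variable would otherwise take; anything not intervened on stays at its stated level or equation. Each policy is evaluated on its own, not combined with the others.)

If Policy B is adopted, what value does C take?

442

Policy B (J − 52, V − 27):
  V = 58 − 27 = 31
  J = 113 − 52 = 61
  C = 167 + 31 + 4·61 = 442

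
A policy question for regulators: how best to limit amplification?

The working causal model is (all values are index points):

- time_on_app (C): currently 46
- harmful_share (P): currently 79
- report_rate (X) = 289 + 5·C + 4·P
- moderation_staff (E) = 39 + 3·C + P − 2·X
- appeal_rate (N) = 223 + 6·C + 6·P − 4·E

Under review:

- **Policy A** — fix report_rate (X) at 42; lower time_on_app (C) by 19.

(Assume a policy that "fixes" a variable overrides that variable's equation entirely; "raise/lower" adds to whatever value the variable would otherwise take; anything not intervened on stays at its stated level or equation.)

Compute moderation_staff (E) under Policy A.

Policy A (X := 42, C − 19):
  C = 46 − 19 = 27
  P = 79
  X = 42
  E = 39 + 3·27 + 79 − 2·42 = 115

115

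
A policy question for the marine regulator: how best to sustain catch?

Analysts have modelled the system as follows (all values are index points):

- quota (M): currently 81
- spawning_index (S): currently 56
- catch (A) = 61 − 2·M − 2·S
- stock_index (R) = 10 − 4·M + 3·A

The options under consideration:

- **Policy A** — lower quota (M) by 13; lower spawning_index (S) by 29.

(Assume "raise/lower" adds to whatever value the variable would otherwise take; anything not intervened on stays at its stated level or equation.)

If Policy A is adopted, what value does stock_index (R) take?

-649

Policy A (M − 13, S − 29):
  M = 81 − 13 = 68
  S = 56 − 29 = 27
  A = 61 − 2·68 − 2·27 = -129
  R = 10 − 4·68 + 3·(-129) = -649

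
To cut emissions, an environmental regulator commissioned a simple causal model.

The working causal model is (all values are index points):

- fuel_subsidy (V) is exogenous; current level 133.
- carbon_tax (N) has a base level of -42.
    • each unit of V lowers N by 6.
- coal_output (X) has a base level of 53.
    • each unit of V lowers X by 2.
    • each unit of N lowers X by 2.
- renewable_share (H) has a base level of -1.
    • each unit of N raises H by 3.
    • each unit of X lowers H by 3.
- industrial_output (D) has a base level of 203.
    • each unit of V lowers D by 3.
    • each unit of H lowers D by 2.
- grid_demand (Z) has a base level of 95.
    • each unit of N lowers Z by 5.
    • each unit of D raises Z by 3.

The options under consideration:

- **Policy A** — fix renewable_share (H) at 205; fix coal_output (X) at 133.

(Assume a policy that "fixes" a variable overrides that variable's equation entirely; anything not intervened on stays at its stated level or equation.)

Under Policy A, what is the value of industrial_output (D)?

-606

Policy A (H := 205, X := 133):
  V = 133
  N = -42 − 6·133 = -840
  X = 133
  H = 205
  D = 203 − 3·133 − 2·205 = -606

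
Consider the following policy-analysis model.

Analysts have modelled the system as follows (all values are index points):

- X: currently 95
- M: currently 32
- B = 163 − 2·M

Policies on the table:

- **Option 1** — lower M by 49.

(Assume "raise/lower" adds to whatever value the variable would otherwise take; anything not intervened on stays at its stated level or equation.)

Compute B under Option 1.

197

Option 1 (M − 49):
  M = 32 − 49 = -17
  B = 163 − 2·(-17) = 197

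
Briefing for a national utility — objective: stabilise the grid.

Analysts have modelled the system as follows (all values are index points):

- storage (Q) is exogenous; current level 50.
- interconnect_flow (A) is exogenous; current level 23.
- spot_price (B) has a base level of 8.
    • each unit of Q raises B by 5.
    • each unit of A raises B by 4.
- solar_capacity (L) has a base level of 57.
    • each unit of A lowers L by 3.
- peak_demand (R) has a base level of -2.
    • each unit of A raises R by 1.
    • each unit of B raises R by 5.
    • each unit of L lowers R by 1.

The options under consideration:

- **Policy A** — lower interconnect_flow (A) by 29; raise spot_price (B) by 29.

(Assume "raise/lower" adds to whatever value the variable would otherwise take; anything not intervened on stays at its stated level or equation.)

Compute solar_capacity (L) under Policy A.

Policy A (A − 29, B + 29):
  A = 23 − 29 = -6
  L = 57 − 3·(-6) = 75

75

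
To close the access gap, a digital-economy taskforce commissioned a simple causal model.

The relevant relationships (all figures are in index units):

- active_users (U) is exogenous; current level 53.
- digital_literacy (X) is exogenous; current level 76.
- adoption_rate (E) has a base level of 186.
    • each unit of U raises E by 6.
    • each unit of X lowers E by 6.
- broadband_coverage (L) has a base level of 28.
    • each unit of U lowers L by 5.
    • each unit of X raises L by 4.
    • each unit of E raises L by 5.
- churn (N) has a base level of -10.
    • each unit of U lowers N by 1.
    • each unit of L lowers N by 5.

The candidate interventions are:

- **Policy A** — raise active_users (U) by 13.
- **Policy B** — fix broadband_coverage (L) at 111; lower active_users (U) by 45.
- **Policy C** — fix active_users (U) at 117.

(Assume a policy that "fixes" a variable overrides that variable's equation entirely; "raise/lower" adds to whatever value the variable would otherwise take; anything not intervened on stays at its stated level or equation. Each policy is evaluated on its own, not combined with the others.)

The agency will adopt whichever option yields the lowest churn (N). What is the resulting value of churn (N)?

Policy A (U + 13):
  U = 53 + 13 = 66
  X = 76
  E = 186 + 6·66 − 6·76 = 126
  L = 28 − 5·66 + 4·76 + 5·126 = 632
  N = -10 − 66 − 5·632 = -3236
Policy B (L := 111, U − 45):
  U = 53 − 45 = 8
  X = 76
  E = 186 + 6·8 − 6·76 = -222
  L = 111
  N = -10 − 8 − 5·111 = -573
Policy C (U := 117):
  U = 117
  X = 76
  E = 186 + 6·117 − 6·76 = 432
  L = 28 − 5·117 + 4·76 + 5·432 = 1907
  N = -10 − 117 − 5·1907 = -9662
Comparing — Policy A: N=-3236, Policy B: N=-573, Policy C: N=-9662. Lowest is -9662 (Policy C).

-9662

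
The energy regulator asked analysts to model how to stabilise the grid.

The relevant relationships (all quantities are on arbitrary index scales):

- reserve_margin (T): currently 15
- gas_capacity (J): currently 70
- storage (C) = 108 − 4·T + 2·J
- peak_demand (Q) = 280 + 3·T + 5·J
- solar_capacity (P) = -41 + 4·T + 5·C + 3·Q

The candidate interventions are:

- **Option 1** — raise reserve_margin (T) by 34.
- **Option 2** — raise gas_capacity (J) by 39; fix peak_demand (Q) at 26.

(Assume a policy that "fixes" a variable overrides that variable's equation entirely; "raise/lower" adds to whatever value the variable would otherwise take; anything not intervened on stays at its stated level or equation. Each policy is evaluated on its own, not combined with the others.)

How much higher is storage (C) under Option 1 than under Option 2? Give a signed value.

Option 1 (T + 34):
  T = 15 + 34 = 49
  J = 70
  C = 108 − 4·49 + 2·70 = 52
Option 2 (J + 39, Q := 26):
  T = 15
  J = 70 + 39 = 109
  C = 108 − 4·15 + 2·109 = 266
C: 52 − 266 = -214

-214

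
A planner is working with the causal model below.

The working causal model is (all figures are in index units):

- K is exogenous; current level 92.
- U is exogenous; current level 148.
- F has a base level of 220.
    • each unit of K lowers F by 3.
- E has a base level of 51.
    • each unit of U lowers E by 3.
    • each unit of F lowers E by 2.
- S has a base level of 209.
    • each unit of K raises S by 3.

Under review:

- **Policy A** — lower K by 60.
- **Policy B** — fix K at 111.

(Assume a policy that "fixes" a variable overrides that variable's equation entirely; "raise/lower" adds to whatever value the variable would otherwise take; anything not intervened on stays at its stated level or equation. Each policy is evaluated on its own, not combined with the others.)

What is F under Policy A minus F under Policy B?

Policy A (K − 60):
  K = 92 − 60 = 32
  F = 220 − 3·32 = 124
Policy B (K := 111):
  K = 111
  F = 220 − 3·111 = -113
F: 124 − (-113) = 237

237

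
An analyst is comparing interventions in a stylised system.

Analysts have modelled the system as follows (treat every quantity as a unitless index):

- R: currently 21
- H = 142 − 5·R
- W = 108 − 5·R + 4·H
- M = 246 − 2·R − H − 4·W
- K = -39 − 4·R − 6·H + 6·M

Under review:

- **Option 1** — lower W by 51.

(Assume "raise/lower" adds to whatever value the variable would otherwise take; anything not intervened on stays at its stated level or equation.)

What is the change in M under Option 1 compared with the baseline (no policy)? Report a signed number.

204

Baseline:
  R = 21
  H = 142 − 5·21 = 37
  W = 108 − 5·21 + 4·37 = 151
  M = 246 − 2·21 − 37 − 4·151 = -437
Option 1 (W − 51):
  R = 21
  H = 142 − 5·21 = 37
  W = 108 − 5·21 + 4·37 (−51 from intervention) = 100
  M = 246 − 2·21 − 37 − 4·100 = -233
Change in M: -233 − (-437) = 204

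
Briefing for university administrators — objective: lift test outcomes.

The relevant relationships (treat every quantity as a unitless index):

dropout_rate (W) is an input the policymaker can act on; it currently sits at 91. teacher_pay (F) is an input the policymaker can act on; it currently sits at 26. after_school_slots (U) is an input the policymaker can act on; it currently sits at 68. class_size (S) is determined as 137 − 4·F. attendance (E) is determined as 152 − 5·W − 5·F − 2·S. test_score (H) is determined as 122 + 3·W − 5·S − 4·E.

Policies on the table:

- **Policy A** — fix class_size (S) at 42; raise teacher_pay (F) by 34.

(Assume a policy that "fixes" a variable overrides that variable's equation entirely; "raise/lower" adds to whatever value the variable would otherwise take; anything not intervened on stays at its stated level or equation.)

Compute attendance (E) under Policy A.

Policy A (S := 42, F + 34):
  W = 91
  F = 26 + 34 = 60
  S = 42
  E = 152 − 5·91 − 5·60 − 2·42 = -687

-687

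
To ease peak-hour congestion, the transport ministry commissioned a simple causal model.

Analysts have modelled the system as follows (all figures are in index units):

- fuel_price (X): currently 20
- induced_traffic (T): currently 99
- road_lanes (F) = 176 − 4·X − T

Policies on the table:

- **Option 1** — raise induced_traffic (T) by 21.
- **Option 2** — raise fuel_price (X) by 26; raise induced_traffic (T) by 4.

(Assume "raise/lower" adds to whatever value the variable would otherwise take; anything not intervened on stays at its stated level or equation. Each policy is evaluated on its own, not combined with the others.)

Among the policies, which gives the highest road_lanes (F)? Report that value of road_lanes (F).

-24

Option 1 (T + 21):
  X = 20
  T = 99 + 21 = 120
  F = 176 − 4·20 − 120 = -24
Option 2 (X + 26, T + 4):
  X = 20 + 26 = 46
  T = 99 + 4 = 103
  F = 176 − 4·46 − 103 = -111
Comparing — Option 1: F=-24, Option 2: F=-111. Highest is -24 (Option 1).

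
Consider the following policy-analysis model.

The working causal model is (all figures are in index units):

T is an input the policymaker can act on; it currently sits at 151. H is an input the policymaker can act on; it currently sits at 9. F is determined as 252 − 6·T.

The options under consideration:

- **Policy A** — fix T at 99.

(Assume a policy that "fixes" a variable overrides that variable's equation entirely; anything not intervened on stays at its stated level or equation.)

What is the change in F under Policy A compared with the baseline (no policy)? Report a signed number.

312

Baseline:
  T = 151
  F = 252 − 6·151 = -654
Policy A (T := 99):
  T = 99
  F = 252 − 6·99 = -342
Change in F: -342 − (-654) = 312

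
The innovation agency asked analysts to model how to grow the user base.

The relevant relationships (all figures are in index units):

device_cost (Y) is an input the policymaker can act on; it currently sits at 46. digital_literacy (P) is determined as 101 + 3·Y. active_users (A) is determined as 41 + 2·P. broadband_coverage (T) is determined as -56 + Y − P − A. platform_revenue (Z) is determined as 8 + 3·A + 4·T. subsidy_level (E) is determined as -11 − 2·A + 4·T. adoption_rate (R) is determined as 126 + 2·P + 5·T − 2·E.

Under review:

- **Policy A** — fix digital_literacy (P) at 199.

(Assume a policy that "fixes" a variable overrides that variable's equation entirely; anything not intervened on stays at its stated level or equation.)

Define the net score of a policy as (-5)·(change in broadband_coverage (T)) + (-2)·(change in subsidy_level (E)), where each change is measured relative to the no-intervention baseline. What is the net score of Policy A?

Baseline:
  Y = 46
  P = 101 + 3·46 = 239
  A = 41 + 2·239 = 519
  T = -56 + 46 − 239 − 519 = -768
  E = -11 − 2·519 + 4·(-768) = -4121
Policy A (P := 199):
  Y = 46
  P = 199
  A = 41 + 2·199 = 439
  T = -56 + 46 − 199 − 439 = -648
  E = -11 − 2·439 + 4·(-648) = -3481
ΔT = -648 − (-768) = 120; ΔE = -3481 − (-4121) = 640
Score = (-5)·120 + (-2)·640 = -1880

-1880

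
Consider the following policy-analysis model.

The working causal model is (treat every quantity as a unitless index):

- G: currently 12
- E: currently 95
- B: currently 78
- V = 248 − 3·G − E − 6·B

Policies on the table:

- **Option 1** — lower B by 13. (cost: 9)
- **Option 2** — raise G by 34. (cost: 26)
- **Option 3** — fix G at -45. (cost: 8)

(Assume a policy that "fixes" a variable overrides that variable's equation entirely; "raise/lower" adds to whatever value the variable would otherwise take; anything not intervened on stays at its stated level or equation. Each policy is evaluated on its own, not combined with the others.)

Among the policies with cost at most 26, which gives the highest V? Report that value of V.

-180

Option 1 (B − 13):
  G = 12
  E = 95
  B = 78 − 13 = 65
  V = 248 − 3·12 − 95 − 6·65 = -273
Option 2 (G + 34):
  G = 12 + 34 = 46
  E = 95
  B = 78
  V = 248 − 3·46 − 95 − 6·78 = -453
Option 3 (G := -45):
  G = -45
  E = 95
  B = 78
  V = 248 − 3·(-45) − 95 − 6·78 = -180
Comparing — Option 1: V=-273, Option 2: V=-453, Option 3: V=-180. Highest is -180 (Option 3).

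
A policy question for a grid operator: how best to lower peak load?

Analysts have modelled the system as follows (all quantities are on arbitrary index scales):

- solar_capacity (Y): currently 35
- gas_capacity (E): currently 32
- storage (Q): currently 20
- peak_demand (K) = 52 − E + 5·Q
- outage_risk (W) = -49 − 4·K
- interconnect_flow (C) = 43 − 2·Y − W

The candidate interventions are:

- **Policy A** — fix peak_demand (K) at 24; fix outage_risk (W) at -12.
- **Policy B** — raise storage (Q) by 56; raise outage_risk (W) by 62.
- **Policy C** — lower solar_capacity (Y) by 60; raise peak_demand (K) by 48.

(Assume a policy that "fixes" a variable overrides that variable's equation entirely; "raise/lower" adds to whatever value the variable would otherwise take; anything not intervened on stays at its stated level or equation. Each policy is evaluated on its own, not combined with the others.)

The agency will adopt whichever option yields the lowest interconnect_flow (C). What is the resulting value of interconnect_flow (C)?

Policy A (K := 24, W := -12):
  Y = 35
  E = 32
  Q = 20
  K = 24
  W = -12
  C = 43 − 2·35 − (-12) = -15
Policy B (Q + 56, W + 62):
  Y = 35
  E = 32
  Q = 20 + 56 = 76
  K = 52 − 32 + 5·76 = 400
  W = -49 − 4·400 (+62 from intervention) = -1587
  C = 43 − 2·35 − (-1587) = 1560
Policy C (Y − 60, K + 48):
  Y = 35 − 60 = -25
  E = 32
  Q = 20
  K = 52 − 32 + 5·20 (+48 from intervention) = 168
  W = -49 − 4·168 = -721
  C = 43 − 2·(-25) − (-721) = 814
Comparing — Policy A: C=-15, Policy B: C=1560, Policy C: C=814. Lowest is -15 (Policy A).

-15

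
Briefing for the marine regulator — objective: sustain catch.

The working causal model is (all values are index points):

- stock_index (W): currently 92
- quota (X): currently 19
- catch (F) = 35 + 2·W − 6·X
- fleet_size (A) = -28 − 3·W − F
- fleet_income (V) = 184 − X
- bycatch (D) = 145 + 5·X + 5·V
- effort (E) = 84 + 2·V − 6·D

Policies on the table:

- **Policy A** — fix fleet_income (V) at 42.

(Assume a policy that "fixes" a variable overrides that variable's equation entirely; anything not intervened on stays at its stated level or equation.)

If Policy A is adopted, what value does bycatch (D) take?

450

Policy A (V := 42):
  X = 19
  V = 42
  D = 145 + 5·19 + 5·42 = 450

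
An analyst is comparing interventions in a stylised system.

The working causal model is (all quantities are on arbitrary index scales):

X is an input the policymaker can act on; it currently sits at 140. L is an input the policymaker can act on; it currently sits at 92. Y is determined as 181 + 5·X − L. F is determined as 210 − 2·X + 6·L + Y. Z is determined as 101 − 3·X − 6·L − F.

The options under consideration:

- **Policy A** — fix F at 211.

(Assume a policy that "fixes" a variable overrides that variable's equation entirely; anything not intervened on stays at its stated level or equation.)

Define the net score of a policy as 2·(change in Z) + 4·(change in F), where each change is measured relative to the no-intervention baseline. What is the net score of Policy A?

-2120

Baseline:
  X = 140
  L = 92
  Y = 181 + 5·140 − 92 = 789
  F = 210 − 2·140 + 6·92 + 789 = 1271
  Z = 101 − 3·140 − 6·92 − 1271 = -2142
Policy A (F := 211):
  X = 140
  L = 92
  Y = 181 + 5·140 − 92 = 789
  F = 211
  Z = 101 − 3·140 − 6·92 − 211 = -1082
ΔZ = -1082 − (-2142) = 1060; ΔF = 211 − 1271 = -1060
Score = 2·1060 + 4·(-1060) = -2120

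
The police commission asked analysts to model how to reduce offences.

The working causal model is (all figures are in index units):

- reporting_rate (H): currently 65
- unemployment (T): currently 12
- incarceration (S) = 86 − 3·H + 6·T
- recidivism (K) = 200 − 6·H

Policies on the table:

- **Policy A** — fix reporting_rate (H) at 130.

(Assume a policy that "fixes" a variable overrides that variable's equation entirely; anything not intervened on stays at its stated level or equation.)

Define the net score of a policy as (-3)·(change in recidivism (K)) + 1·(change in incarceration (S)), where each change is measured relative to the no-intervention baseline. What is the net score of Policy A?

975

Baseline:
  H = 65
  T = 12
  S = 86 − 3·65 + 6·12 = -37
  K = 200 − 6·65 = -190
Policy A (H := 130):
  H = 130
  T = 12
  S = 86 − 3·130 + 6·12 = -232
  K = 200 − 6·130 = -580
ΔK = -580 − (-190) = -390; ΔS = -232 − (-37) = -195
Score = (-3)·(-390) + 1·(-195) = 975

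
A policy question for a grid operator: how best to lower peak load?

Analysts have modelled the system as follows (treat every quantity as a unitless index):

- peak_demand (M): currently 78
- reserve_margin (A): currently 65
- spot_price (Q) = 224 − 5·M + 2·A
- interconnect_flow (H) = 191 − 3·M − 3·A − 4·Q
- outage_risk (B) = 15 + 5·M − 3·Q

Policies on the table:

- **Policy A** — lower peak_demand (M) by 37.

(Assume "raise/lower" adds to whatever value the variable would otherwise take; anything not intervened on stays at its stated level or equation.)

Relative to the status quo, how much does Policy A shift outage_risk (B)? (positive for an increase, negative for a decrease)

Baseline:
  M = 78
  A = 65
  Q = 224 − 5·78 + 2·65 = -36
  B = 15 + 5·78 − 3·(-36) = 513
Policy A (M − 37):
  M = 78 − 37 = 41
  A = 65
  Q = 224 − 5·41 + 2·65 = 149
  B = 15 + 5·41 − 3·149 = -227
Change in B: -227 − 513 = -740

-740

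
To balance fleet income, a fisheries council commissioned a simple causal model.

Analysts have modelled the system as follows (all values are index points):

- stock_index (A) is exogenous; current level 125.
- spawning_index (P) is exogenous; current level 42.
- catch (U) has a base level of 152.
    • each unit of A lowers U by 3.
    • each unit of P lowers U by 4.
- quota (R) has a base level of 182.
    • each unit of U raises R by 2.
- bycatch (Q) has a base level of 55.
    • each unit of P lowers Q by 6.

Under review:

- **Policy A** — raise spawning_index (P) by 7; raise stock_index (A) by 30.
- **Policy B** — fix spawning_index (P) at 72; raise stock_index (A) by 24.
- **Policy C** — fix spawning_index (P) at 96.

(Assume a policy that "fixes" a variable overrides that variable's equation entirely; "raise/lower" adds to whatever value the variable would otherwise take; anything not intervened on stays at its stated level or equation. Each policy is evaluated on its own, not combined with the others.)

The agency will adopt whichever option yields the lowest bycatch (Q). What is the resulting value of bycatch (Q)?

Policy A (P + 7, A + 30):
  P = 42 + 7 = 49
  Q = 55 − 6·49 = -239
Policy B (P := 72, A + 24):
  P = 72
  Q = 55 − 6·72 = -377
Policy C (P := 96):
  P = 96
  Q = 55 − 6·96 = -521
Comparing — Policy A: Q=-239, Policy B: Q=-377, Policy C: Q=-521. Lowest is -521 (Policy C).

-521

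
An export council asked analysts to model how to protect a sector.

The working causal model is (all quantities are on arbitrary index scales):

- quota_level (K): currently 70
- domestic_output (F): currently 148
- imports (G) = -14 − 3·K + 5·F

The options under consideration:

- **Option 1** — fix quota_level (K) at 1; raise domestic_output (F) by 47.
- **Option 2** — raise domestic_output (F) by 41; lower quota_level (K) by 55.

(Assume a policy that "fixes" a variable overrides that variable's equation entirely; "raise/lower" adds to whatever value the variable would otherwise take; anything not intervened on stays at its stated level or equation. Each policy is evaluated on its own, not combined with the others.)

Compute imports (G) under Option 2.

Option 2 (F + 41, K − 55):
  K = 70 − 55 = 15
  F = 148 + 41 = 189
  G = -14 − 3·15 + 5·189 = 886

886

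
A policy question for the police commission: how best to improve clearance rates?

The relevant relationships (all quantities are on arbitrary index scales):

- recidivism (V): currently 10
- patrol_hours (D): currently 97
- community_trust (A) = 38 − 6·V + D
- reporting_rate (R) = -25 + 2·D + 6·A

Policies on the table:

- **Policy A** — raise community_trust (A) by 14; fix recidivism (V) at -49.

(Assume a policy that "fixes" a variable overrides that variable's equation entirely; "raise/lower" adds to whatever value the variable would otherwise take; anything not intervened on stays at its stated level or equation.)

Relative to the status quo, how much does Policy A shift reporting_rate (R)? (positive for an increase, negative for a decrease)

Baseline:
  V = 10
  D = 97
  A = 38 − 6·10 + 97 = 75
  R = -25 + 2·97 + 6·75 = 619
Policy A (A + 14, V := -49):
  V = -49
  D = 97
  A = 38 − 6·(-49) + 97 (+14 from intervention) = 443
  R = -25 + 2·97 + 6·443 = 2827
Change in R: 2827 − 619 = 2208

2208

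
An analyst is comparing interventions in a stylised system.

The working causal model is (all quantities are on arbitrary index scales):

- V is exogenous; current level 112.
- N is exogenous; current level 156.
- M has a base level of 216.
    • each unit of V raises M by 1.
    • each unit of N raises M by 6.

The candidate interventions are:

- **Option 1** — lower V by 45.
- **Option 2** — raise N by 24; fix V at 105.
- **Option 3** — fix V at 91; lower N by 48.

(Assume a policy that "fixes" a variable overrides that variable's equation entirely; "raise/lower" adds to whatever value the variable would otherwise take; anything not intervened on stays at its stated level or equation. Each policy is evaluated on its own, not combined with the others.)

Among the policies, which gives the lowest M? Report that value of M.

955

Option 1 (V − 45):
  V = 112 − 45 = 67
  N = 156
  M = 216 + 67 + 6·156 = 1219
Option 2 (N + 24, V := 105):
  V = 105
  N = 156 + 24 = 180
  M = 216 + 105 + 6·180 = 1401
Option 3 (V := 91, N − 48):
  V = 91
  N = 156 − 48 = 108
  M = 216 + 91 + 6·108 = 955
Comparing — Option 1: M=1219, Option 2: M=1401, Option 3: M=955. Lowest is 955 (Option 3).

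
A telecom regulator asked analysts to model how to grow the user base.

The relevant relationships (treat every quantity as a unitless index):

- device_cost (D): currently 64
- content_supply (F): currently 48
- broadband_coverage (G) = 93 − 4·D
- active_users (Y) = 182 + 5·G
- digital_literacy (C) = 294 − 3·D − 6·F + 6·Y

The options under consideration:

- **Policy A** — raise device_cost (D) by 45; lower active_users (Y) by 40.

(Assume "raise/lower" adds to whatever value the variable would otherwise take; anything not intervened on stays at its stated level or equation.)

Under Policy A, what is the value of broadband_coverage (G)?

-343

Policy A (D + 45, Y − 40):
  D = 64 + 45 = 109
  G = 93 − 4·109 = -343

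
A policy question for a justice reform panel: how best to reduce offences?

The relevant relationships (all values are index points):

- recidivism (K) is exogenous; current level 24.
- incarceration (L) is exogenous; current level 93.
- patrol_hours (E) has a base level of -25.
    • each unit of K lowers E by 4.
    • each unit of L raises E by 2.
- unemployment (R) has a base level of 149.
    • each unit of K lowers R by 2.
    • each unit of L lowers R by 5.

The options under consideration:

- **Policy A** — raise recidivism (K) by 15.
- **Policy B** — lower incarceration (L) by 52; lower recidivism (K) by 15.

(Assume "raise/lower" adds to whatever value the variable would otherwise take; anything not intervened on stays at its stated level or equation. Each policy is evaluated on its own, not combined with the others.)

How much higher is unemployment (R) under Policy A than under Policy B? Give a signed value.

-320

Policy A (K + 15):
  K = 24 + 15 = 39
  L = 93
  R = 149 − 2·39 − 5·93 = -394
Policy B (L − 52, K − 15):
  K = 24 − 15 = 9
  L = 93 − 52 = 41
  R = 149 − 2·9 − 5·41 = -74
R: -394 − (-74) = -320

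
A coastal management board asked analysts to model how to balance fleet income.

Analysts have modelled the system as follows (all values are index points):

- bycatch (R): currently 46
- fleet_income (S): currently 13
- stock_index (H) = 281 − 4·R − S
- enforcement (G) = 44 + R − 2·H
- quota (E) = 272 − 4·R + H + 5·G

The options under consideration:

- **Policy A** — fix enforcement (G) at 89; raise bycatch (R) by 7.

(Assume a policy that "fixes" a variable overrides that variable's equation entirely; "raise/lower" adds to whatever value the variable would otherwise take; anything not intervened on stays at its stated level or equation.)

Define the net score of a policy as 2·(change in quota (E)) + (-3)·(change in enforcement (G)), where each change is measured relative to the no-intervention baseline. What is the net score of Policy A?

1057

Baseline:
  R = 46
  S = 13
  H = 281 − 4·46 − 13 = 84
  G = 44 + 46 − 2·84 = -78
  E = 272 − 4·46 + 84 + 5·(-78) = -218
Policy A (G := 89, R + 7):
  R = 46 + 7 = 53
  S = 13
  H = 281 − 4·53 − 13 = 56
  G = 89
  E = 272 − 4·53 + 56 + 5·89 = 561
ΔE = 561 − (-218) = 779; ΔG = 89 − (-78) = 167
Score = 2·779 + (-3)·167 = 1057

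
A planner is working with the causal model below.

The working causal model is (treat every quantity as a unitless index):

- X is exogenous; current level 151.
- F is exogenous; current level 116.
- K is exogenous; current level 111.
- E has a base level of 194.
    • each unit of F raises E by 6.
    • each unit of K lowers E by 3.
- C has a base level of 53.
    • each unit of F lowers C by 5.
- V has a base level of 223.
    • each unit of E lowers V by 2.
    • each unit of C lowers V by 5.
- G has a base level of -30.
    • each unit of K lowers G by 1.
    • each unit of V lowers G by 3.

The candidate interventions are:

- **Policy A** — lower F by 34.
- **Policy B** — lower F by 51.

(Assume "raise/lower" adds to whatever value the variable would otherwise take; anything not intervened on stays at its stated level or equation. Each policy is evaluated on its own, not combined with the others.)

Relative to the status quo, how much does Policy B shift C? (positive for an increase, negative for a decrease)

Baseline:
  F = 116
  C = 53 − 5·116 = -527
Policy B (F − 51):
  F = 116 − 51 = 65
  C = 53 − 5·65 = -272
Change in C: -272 − (-527) = 255

255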